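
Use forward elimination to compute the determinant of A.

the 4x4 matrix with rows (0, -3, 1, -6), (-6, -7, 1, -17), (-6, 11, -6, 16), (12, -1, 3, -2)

Forward elimination:
R1 <-> R2   (pivot in column 1 was zero)
[ -6  -7   1  -17 ]
[  0  -3   1   -6 ]
[ -6  11  -6   16 ]
[ 12  -1   3   -2 ]
R3 <- R3 - (1)*R1:  [  0  18  -7  33 ]
R4 <- R4 - (-2)*R1:  [   0  -15    5  -36 ]
R3 <- R3 - (-6)*R2:  [  0   0  -1  -3 ]
R4 <- R4 - (5)*R2:  [  0   0   0  -6 ]
Upper-triangular form:
[ -6  -7   1  -17 ]
[  0  -3   1   -6 ]
[  0   0  -1   -3 ]
[  0   0   0   -6 ]
det(A) = (-1)^1 * (-6) * (-3) * (-1) * (-6) = -108  (1 row swap -> sign -1)

det(A) = -108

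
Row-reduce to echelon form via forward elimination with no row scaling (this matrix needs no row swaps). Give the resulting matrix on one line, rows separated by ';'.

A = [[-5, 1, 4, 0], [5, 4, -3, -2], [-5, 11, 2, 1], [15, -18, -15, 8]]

Forward elimination:
R2 <- R2 - (-1)*R1:  [  0   5   1  -2 ]
R3 <- R3 - (1)*R1:  [  0  10  -2   1 ]
R4 <- R4 - (-3)*R1:  [   0  -15   -3    8 ]
R3 <- R3 - (2)*R2:  [  0   0  -4   5 ]
R4 <- R4 - (-3)*R2:  [ 0  0  0  2 ]
Row echelon form:
[ -5  1   4   0 ]
[  0  5   1  -2 ]
[  0  0  -4   5 ]
[  0  0   0   2 ]

REF = [-5 1 4 0; 0 5 1 -2; 0 0 -4 5; 0 0 0 2]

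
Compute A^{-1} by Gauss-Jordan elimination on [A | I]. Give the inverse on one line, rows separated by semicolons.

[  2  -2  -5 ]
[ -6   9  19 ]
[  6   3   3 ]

inverse = [-5/6 -1/4 7/36; 11/3 1 -2/9; -2 -1/2 1/6]

Gauss-Jordan on [A | I]:
R1 <- (1/2)*R1:  [    1    -1  -5/2  |   1/2     0     0 ]
R2 <- R2 - (-6)*R1:  [ 0  3  4  |  3  1  0 ]
R3 <- R3 - (6)*R1:  [  0   9  18  |  -3   0   1 ]
R2 <- (1/3)*R2:  [   0    1  4/3  |    1  1/3    0 ]
R1 <- R1 - (-1)*R2:  [    1     0  -7/6  |   3/2   1/3     0 ]
R3 <- R3 - (9)*R2:  [   0    0    6  |  -12   -3    1 ]
R3 <- (1/6)*R3:  [    0     0     1  |    -2  -1/2   1/6 ]
R1 <- R1 - (-7/6)*R3:  [    1     0     0  |  -5/6  -1/4  7/36 ]
R2 <- R2 - (4/3)*R3:  [    0     1     0  |  11/3     1  -2/9 ]
Right block of [I | A^{-1}] is the inverse:
[ -5/6  -1/4  7/36 ]
[ 11/3     1  -2/9 ]
[   -2  -1/2   1/6 ]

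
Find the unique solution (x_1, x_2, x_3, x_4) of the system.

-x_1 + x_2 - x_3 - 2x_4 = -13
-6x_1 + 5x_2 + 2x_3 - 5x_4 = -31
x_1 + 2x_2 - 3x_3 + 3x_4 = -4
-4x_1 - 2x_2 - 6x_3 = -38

(4, -1, 4, 2)

Forward elimination on [A|b]:
R2 <- R2 - (6)*R1:  [  0  -1   8   7  47 ]
R3 <- R3 - (-1)*R1:  [   0    3   -4    1  -17 ]
R4 <- R4 - (4)*R1:  [  0  -6  -2   8  14 ]
R3 <- R3 - (-3)*R2:  [   0    0   20   22  124 ]
R4 <- R4 - (6)*R2:  [    0     0   -50   -34  -268 ]
R4 <- R4 - (-5/2)*R3:  [  0   0   0  21  42 ]
Row echelon form:
[ -1   1  -1  -2  |  -13 ]
[  0  -1   8   7  |   47 ]
[  0   0  20  22  |  124 ]
[  0   0   0  21  |   42 ]
Back-substitution:
x_4 = (42) / 21 = 2
x_3 = (124 - (22)*(2)) / 20 = 4
x_2 = (47 - (8)*(4) - (7)*(2)) / -1 = -1
x_1 = (-13 - (1)*(-1) - (-1)*(4) - (-2)*(2)) / -1 = 4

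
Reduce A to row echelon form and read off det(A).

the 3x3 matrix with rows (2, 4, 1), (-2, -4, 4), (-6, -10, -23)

det(A) = -20

Forward elimination:
R2 <- R2 - (-1)*R1:  [ 0  0  5 ]
R3 <- R3 - (-3)*R1:  [   0    2  -20 ]
R2 <-> R3   (pivot in column 2 was zero)
[ 2  4    1 ]
[ 0  2  -20 ]
[ 0  0    5 ]
Upper-triangular form:
[ 2  4    1 ]
[ 0  2  -20 ]
[ 0  0    5 ]
det(A) = (-1)^1 * (2) * (2) * (5) = -20  (1 row swap -> sign -1)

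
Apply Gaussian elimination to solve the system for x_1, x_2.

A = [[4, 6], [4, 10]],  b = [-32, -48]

Forward elimination on [A|b]:
R2 <- R2 - (1)*R1:  [   0    4  -16 ]
Row echelon form:
[ 4  6  |  -32 ]
[ 0  4  |  -16 ]
Back-substitution:
x_2 = (-16) / 4 = -4
x_1 = (-32 - (6)*(-4)) / 4 = -2

(-2, -4)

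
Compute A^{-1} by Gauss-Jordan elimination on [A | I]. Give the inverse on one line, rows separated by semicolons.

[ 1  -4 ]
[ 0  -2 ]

Gauss-Jordan on [A | I]:
R2 <- (1/-2)*R2:  [    0     1  |     0  -1/2 ]
R1 <- R1 - (-4)*R2:  [  1   0  |   1  -2 ]
Right block of [I | A^{-1}] is the inverse:
[ 1    -2 ]
[ 0  -1/2 ]

inverse = [1 -2; 0 -1/2]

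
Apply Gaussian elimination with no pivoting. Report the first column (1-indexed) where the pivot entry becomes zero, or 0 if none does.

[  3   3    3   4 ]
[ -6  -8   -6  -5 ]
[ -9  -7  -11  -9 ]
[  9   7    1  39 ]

first zero-pivot column = 4

Naive forward elimination:
R2 <- R2 - (-2)*R1:  [  0  -2   0   3 ]
R3 <- R3 - (-3)*R1:  [  0   2  -2   3 ]
R4 <- R4 - (3)*R1:  [  0  -2  -8  27 ]
R3 <- R3 - (-1)*R2:  [  0   0  -2   6 ]
R4 <- R4 - (1)*R2:  [  0   0  -8  24 ]
R4 <- R4 - (4)*R3:  [ 0  0  0  0 ]
Matrix at this point:
[ 3   3   3  4 ]
[ 0  -2   0  3 ]
[ 0   0  -2  6 ]
[ 0   0   0  0 ]
Pivot entry (4,4) in the last row is zero and there are no rows below to swap with -> zero pivot in column 4 (A is singular).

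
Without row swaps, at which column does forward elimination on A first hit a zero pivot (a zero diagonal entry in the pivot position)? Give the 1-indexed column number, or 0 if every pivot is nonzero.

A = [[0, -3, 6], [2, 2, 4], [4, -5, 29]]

Naive forward elimination:
Pivot entry (1,1) is zero but row 2 has 2 in column 1 -> naive elimination stops; a row interchange (e.g. R1 <-> R2) would be required here.

first zero-pivot column = 1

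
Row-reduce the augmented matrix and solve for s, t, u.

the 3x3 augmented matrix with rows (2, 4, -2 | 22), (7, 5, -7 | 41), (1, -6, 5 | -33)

Forward elimination on [A|b]:
R2 <- R2 - (7/2)*R1:  [   0   -9    0  -36 ]
R3 <- R3 - (1/2)*R1:  [   0   -8    6  -44 ]
R3 <- R3 - (8/9)*R2:  [   0    0    6  -12 ]
Row echelon form:
[ 2   4  -2  |   22 ]
[ 0  -9   0  |  -36 ]
[ 0   0   6  |  -12 ]
Back-substitution:
u = (-12) / 6 = -2
t = (-36) / -9 = 4
s = (22 - (4)*(4) - (-2)*(-2)) / 2 = 1

(1, 4, -2)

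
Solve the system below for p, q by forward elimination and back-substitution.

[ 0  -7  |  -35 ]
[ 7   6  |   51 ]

(3, 5)

Forward elimination on [A|b]:
R1 <-> R2   (pivot in column 1 was zero)
[ 7   6   51 ]
[ 0  -7  -35 ]
Row echelon form:
[ 7   6  |   51 ]
[ 0  -7  |  -35 ]
Back-substitution:
q = (-35) / -7 = 5
p = (51 - (6)*(5)) / 7 = 3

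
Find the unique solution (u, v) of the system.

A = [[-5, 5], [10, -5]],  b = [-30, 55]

Forward elimination on [A|b]:
R2 <- R2 - (-2)*R1:  [  0   5  -5 ]
Row echelon form:
[ -5  5  |  -30 ]
[  0  5  |   -5 ]
Back-substitution:
v = (-5) / 5 = -1
u = (-30 - (5)*(-1)) / -5 = 5

(5, -1)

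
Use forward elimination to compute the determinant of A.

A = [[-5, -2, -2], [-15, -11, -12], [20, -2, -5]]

Forward elimination:
R2 <- R2 - (3)*R1:  [  0  -5  -6 ]
R3 <- R3 - (-4)*R1:  [   0  -10  -13 ]
R3 <- R3 - (2)*R2:  [  0   0  -1 ]
Upper-triangular form:
[ -5  -2  -2 ]
[  0  -5  -6 ]
[  0   0  -1 ]
det(A) = (-1)^0 * (-5) * (-5) * (-1) = -25  (0 row swaps -> sign +1)

det(A) = -25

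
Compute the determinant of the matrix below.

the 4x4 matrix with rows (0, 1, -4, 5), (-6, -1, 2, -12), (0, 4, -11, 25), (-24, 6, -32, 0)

det(A) = -60

Forward elimination:
R1 <-> R2   (pivot in column 1 was zero)
[  -6  -1    2  -12 ]
[   0   1   -4    5 ]
[   0   4  -11   25 ]
[ -24   6  -32    0 ]
R4 <- R4 - (4)*R1:  [   0   10  -40   48 ]
R3 <- R3 - (4)*R2:  [ 0  0  5  5 ]
R4 <- R4 - (10)*R2:  [  0   0   0  -2 ]
Upper-triangular form:
[ -6  -1   2  -12 ]
[  0   1  -4    5 ]
[  0   0   5    5 ]
[  0   0   0   -2 ]
det(A) = (-1)^1 * (-6) * (1) * (5) * (-2) = -60  (1 row swap -> sign -1)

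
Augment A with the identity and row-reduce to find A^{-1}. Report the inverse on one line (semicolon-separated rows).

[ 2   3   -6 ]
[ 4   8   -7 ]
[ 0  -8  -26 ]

inverse = [11 -21/4 -9/8; -13/3 13/6 5/12; 4/3 -2/3 -1/6]

Gauss-Jordan on [A | I]:
R1 <- (1/2)*R1:  [   1  3/2   -3  |  1/2    0    0 ]
R2 <- R2 - (4)*R1:  [  0   2   5  |  -2   1   0 ]
R2 <- (1/2)*R2:  [   0    1  5/2  |   -1  1/2    0 ]
R1 <- R1 - (3/2)*R2:  [     1      0  -27/4  |      2   -3/4      0 ]
R3 <- R3 - (-8)*R2:  [  0   0  -6  |  -8   4   1 ]
R3 <- (1/-6)*R3:  [    0     0     1  |   4/3  -2/3  -1/6 ]
R1 <- R1 - (-27/4)*R3:  [     1      0      0  |     11  -21/4   -9/8 ]
R2 <- R2 - (5/2)*R3:  [     0      1      0  |  -13/3   13/6   5/12 ]
Right block of [I | A^{-1}] is the inverse:
[    11  -21/4  -9/8 ]
[ -13/3   13/6  5/12 ]
[   4/3   -2/3  -1/6 ]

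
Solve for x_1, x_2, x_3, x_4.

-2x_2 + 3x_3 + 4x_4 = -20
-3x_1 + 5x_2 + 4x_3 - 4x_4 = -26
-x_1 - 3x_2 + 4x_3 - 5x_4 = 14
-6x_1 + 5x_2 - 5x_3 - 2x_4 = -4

Forward elimination on [A|b]:
R1 <-> R2   (pivot in column 1 was zero)
[ -3   5   4  -4  -26 ]
[  0  -2   3   4  -20 ]
[ -1  -3   4  -5   14 ]
[ -6   5  -5  -2   -4 ]
R3 <- R3 - (1/3)*R1:  [     0  -14/3    8/3  -11/3   68/3 ]
R4 <- R4 - (2)*R1:  [   0   -5  -13    6   48 ]
R3 <- R3 - (7/3)*R2:  [     0      0  -13/3    -13  208/3 ]
R4 <- R4 - (5/2)*R2:  [     0      0  -41/2     -4     98 ]
R4 <- R4 - (123/26)*R3:  [     0      0      0  115/2   -230 ]
Row echelon form:
[ -3   5      4     -4  |    -26 ]
[  0  -2      3      4  |    -20 ]
[  0   0  -13/3    -13  |  208/3 ]
[  0   0      0  115/2  |   -230 ]
Back-substitution:
x_4 = (-230) / (115/2) = -4
x_3 = (208/3 - (-13)*(-4)) / (-13/3) = -4
x_2 = (-20 - (3)*(-4) - (4)*(-4)) / -2 = -4
x_1 = (-26 - (5)*(-4) - (4)*(-4) - (-4)*(-4)) / -3 = 2

(2, -4, -4, -4)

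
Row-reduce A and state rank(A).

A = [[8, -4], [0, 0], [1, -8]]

rank(A) = 2

Row reduction:
R3 <- R3 - (1/8)*R1:  [     0  -15/2 ]
R2 <-> R3   (pivot in column 2 was zero)
[ 8     -4 ]
[ 0  -15/2 ]
[ 0      0 ]
Row echelon form:
[ 8     -4 ]
[ 0  -15/2 ]
[ 0      0 ]
Nonzero rows / pivot columns: 2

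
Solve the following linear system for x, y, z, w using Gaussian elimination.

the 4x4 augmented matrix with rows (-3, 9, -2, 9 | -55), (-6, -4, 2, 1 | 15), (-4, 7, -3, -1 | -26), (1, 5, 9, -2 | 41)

(0, -2, 5, -3)

Forward elimination on [A|b]:
R2 <- R2 - (2)*R1:  [   0  -22    6  -17  125 ]
R3 <- R3 - (4/3)*R1:  [     0     -5   -1/3    -13  142/3 ]
R4 <- R4 - (-1/3)*R1:  [    0     8  25/3     1  68/3 ]
R3 <- R3 - (5/22)*R2:  [       0        0   -56/33  -201/22  1249/66 ]
R4 <- R4 - (-4/11)*R2:  [       0        0   347/33   -57/11  2248/33 ]
R4 <- R4 - (-347/56)*R3:  [         0          0          0  -6921/112  20763/112 ]
Row echelon form:
[ -3    9      -2          9  |        -55 ]
[  0  -22       6        -17  |        125 ]
[  0    0  -56/33    -201/22  |    1249/66 ]
[  0    0       0  -6921/112  |  20763/112 ]
Back-substitution:
w = (20763/112) / (-6921/112) = -3
z = (1249/66 - (-201/22)*(-3)) / (-56/33) = 5
y = (125 - (6)*(5) - (-17)*(-3)) / -22 = -2
x = (-55 - (9)*(-2) - (-2)*(5) - (9)*(-3)) / -3 = 0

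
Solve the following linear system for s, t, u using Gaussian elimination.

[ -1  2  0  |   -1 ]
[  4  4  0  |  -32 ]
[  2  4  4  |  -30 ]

(-5, -3, -2)

Forward elimination on [A|b]:
R2 <- R2 - (-4)*R1:  [   0   12    0  -36 ]
R3 <- R3 - (-2)*R1:  [   0    8    4  -32 ]
R3 <- R3 - (2/3)*R2:  [  0   0   4  -8 ]
Row echelon form:
[ -1   2  0  |   -1 ]
[  0  12  0  |  -36 ]
[  0   0  4  |   -8 ]
Back-substitution:
u = (-8) / 4 = -2
t = (-36) / 12 = -3
s = (-1 - (2)*(-3)) / -1 = -5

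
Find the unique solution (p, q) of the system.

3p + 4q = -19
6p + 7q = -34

Forward elimination on [A|b]:
R2 <- R2 - (2)*R1:  [  0  -1   4 ]
Row echelon form:
[ 3   4  |  -19 ]
[ 0  -1  |    4 ]
Back-substitution:
q = (4) / -1 = -4
p = (-19 - (4)*(-4)) / 3 = -1

(-1, -4)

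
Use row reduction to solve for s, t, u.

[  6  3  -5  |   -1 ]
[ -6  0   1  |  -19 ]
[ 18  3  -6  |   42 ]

Forward elimination on [A|b]:
R2 <- R2 - (-1)*R1:  [   0    3   -4  -20 ]
R3 <- R3 - (3)*R1:  [  0  -6   9  45 ]
R3 <- R3 - (-2)*R2:  [ 0  0  1  5 ]
Row echelon form:
[ 6  3  -5  |   -1 ]
[ 0  3  -4  |  -20 ]
[ 0  0   1  |    5 ]
Back-substitution:
u = (5) / 1 = 5
t = (-20 - (-4)*(5)) / 3 = 0
s = (-1 - (3)*(0) - (-5)*(5)) / 6 = 4

(4, 0, 5)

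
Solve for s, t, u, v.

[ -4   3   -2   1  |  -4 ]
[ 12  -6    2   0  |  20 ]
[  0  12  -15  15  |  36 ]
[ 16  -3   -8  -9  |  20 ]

Forward elimination on [A|b]:
R2 <- R2 - (-3)*R1:  [  0   3  -4   3   8 ]
R4 <- R4 - (-4)*R1:  [   0    9  -16   -5    4 ]
R3 <- R3 - (4)*R2:  [ 0  0  1  3  4 ]
R4 <- R4 - (3)*R2:  [   0    0   -4  -14  -20 ]
R4 <- R4 - (-4)*R3:  [  0   0   0  -2  -4 ]
Row echelon form:
[ -4  3  -2   1  |  -4 ]
[  0  3  -4   3  |   8 ]
[  0  0   1   3  |   4 ]
[  0  0   0  -2  |  -4 ]
Back-substitution:
v = (-4) / -2 = 2
u = (4 - (3)*(2)) / 1 = -2
t = (8 - (-4)*(-2) - (3)*(2)) / 3 = -2
s = (-4 - (3)*(-2) - (-2)*(-2) - (1)*(2)) / -4 = 1

(1, -2, -2, 2)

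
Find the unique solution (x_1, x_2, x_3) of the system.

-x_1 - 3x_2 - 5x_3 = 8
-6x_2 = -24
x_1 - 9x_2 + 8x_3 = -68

(0, 4, -4)

Forward elimination on [A|b]:
R3 <- R3 - (-1)*R1:  [   0  -12    3  -60 ]
R3 <- R3 - (2)*R2:  [   0    0    3  -12 ]
Row echelon form:
[ -1  -3  -5  |    8 ]
[  0  -6   0  |  -24 ]
[  0   0   3  |  -12 ]
Back-substitution:
x_3 = (-12) / 3 = -4
x_2 = (-24) / -6 = 4
x_1 = (8 - (-3)*(4) - (-5)*(-4)) / -1 = 0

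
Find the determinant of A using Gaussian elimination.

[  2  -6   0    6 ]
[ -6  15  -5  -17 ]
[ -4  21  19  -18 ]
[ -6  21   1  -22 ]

det(A) = 144

Forward elimination:
R2 <- R2 - (-3)*R1:  [  0  -3  -5   1 ]
R3 <- R3 - (-2)*R1:  [  0   9  19  -6 ]
R4 <- R4 - (-3)*R1:  [  0   3   1  -4 ]
R3 <- R3 - (-3)*R2:  [  0   0   4  -3 ]
R4 <- R4 - (-1)*R2:  [  0   0  -4  -3 ]
R4 <- R4 - (-1)*R3:  [  0   0   0  -6 ]
Upper-triangular form:
[ 2  -6   0   6 ]
[ 0  -3  -5   1 ]
[ 0   0   4  -3 ]
[ 0   0   0  -6 ]
det(A) = (-1)^0 * (2) * (-3) * (4) * (-6) = 144  (0 row swaps -> sign +1)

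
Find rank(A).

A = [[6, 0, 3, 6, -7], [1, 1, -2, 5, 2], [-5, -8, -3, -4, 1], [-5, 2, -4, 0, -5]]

Row reduction:
R2 <- R2 - (1/6)*R1:  [    0     1  -5/2     4  19/6 ]
R3 <- R3 - (-5/6)*R1:  [     0     -8   -1/2      1  -29/6 ]
R4 <- R4 - (-5/6)*R1:  [     0      2   -3/2      5  -65/6 ]
R3 <- R3 - (-8)*R2:  [     0      0  -41/2     33   41/2 ]
R4 <- R4 - (2)*R2:  [      0       0     7/2      -3  -103/6 ]
R4 <- R4 - (-7/41)*R3:  [      0       0       0  108/41   -41/3 ]
Row echelon form:
[ 6  0      3       6     -7 ]
[ 0  1   -5/2       4   19/6 ]
[ 0  0  -41/2      33   41/2 ]
[ 0  0      0  108/41  -41/3 ]
Nonzero rows / pivot columns: 4

rank(A) = 4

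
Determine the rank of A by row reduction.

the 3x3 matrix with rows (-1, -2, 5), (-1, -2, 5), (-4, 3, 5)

rank(A) = 2

Row reduction:
R2 <- R2 - (1)*R1:  [ 0  0  0 ]
R3 <- R3 - (4)*R1:  [   0   11  -15 ]
R2 <-> R3   (pivot in column 2 was zero)
[ -1  -2    5 ]
[  0  11  -15 ]
[  0   0    0 ]
Row echelon form:
[ -1  -2    5 ]
[  0  11  -15 ]
[  0   0    0 ]
Nonzero rows / pivot columns: 2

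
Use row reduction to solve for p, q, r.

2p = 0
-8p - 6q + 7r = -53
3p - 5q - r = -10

Forward elimination on [A|b]:
R2 <- R2 - (-4)*R1:  [   0   -6    7  -53 ]
R3 <- R3 - (3/2)*R1:  [   0   -5   -1  -10 ]
R3 <- R3 - (5/6)*R2:  [     0      0  -41/6  205/6 ]
Row echelon form:
[ 2   0      0  |      0 ]
[ 0  -6      7  |    -53 ]
[ 0   0  -41/6  |  205/6 ]
Back-substitution:
r = (205/6) / (-41/6) = -5
q = (-53 - (7)*(-5)) / -6 = 3
p = (0) / 2 = 0

(0, 3, -5)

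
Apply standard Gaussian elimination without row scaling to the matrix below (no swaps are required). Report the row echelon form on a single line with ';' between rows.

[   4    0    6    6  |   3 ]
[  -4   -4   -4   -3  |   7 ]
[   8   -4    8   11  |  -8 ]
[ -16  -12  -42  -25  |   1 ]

Forward elimination:
R2 <- R2 - (-1)*R1:  [  0  -4   2   3  10 ]
R3 <- R3 - (2)*R1:  [   0   -4   -4   -1  -14 ]
R4 <- R4 - (-4)*R1:  [   0  -12  -18   -1   13 ]
R3 <- R3 - (1)*R2:  [   0    0   -6   -4  -24 ]
R4 <- R4 - (3)*R2:  [   0    0  -24  -10  -17 ]
R4 <- R4 - (4)*R3:  [  0   0   0   6  79 ]
Row echelon form:
[ 4   0   6   6  |    3 ]
[ 0  -4   2   3  |   10 ]
[ 0   0  -6  -4  |  -24 ]
[ 0   0   0   6  |   79 ]

REF = [4 0 6 6 3; 0 -4 2 3 10; 0 0 -6 -4 -24; 0 0 0 6 79]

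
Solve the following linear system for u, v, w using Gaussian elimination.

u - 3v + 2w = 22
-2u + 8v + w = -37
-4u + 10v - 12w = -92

(4, -4, 3)

Forward elimination on [A|b]:
R2 <- R2 - (-2)*R1:  [ 0  2  5  7 ]
R3 <- R3 - (-4)*R1:  [  0  -2  -4  -4 ]
R3 <- R3 - (-1)*R2:  [ 0  0  1  3 ]
Row echelon form:
[ 1  -3  2  |  22 ]
[ 0   2  5  |   7 ]
[ 0   0  1  |   3 ]
Back-substitution:
w = (3) / 1 = 3
v = (7 - (5)*(3)) / 2 = -4
u = (22 - (-3)*(-4) - (2)*(3)) / 1 = 4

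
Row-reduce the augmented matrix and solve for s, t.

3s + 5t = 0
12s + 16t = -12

(-5, 3)

Forward elimination on [A|b]:
R2 <- R2 - (4)*R1:  [   0   -4  -12 ]
Row echelon form:
[ 3   5  |    0 ]
[ 0  -4  |  -12 ]
Back-substitution:
t = (-12) / -4 = 3
s = (0 - (5)*(3)) / 3 = -5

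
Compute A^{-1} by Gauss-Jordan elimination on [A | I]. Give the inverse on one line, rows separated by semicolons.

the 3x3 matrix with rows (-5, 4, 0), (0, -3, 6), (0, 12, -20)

Gauss-Jordan on [A | I]:
R1 <- (1/-5)*R1:  [    1  -4/5     0  |  -1/5     0     0 ]
R2 <- (1/-3)*R2:  [    0     1    -2  |     0  -1/3     0 ]
R1 <- R1 - (-4/5)*R2:  [     1      0   -8/5  |   -1/5  -4/15      0 ]
R3 <- R3 - (12)*R2:  [ 0  0  4  |  0  4  1 ]
R3 <- (1/4)*R3:  [   0    0    1  |    0    1  1/4 ]
R1 <- R1 - (-8/5)*R3:  [    1     0     0  |  -1/5   4/3   2/5 ]
R2 <- R2 - (-2)*R3:  [   0    1    0  |    0  5/3  1/2 ]
Right block of [I | A^{-1}] is the inverse:
[ -1/5  4/3  2/5 ]
[    0  5/3  1/2 ]
[    0    1  1/4 ]

inverse = [-1/5 4/3 2/5; 0 5/3 1/2; 0 1 1/4]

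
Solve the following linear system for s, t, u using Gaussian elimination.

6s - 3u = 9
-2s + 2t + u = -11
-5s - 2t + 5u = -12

(-1, -4, -5)

Forward elimination on [A|b]:
R2 <- R2 - (-1/3)*R1:  [  0   2   0  -8 ]
R3 <- R3 - (-5/6)*R1:  [    0    -2   5/2  -9/2 ]
R3 <- R3 - (-1)*R2:  [     0      0    5/2  -25/2 ]
Row echelon form:
[ 6  0   -3  |      9 ]
[ 0  2    0  |     -8 ]
[ 0  0  5/2  |  -25/2 ]
Back-substitution:
u = (-25/2) / (5/2) = -5
t = (-8) / 2 = -4
s = (9 - (-3)*(-5)) / 6 = -1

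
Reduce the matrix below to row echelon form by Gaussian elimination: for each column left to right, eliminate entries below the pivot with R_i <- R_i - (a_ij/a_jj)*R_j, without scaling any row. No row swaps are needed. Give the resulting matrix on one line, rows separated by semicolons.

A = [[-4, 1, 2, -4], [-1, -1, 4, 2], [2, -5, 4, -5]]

REF = [-4 1 2 -4; 0 -5/4 7/2 3; 0 0 -38/5 -89/5]

Forward elimination:
R2 <- R2 - (1/4)*R1:  [    0  -5/4   7/2     3 ]
R3 <- R3 - (-1/2)*R1:  [    0  -9/2     5    -7 ]
R3 <- R3 - (18/5)*R2:  [     0      0  -38/5  -89/5 ]
Row echelon form:
[ -4     1      2     -4 ]
[  0  -5/4    7/2      3 ]
[  0     0  -38/5  -89/5 ]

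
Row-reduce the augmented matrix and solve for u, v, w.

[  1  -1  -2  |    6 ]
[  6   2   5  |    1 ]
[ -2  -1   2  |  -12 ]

Forward elimination on [A|b]:
R2 <- R2 - (6)*R1:  [   0    8   17  -35 ]
R3 <- R3 - (-2)*R1:  [  0  -3  -2   0 ]
R3 <- R3 - (-3/8)*R2:  [      0       0    35/8  -105/8 ]
Row echelon form:
[ 1  -1    -2  |       6 ]
[ 0   8    17  |     -35 ]
[ 0   0  35/8  |  -105/8 ]
Back-substitution:
w = (-105/8) / (35/8) = -3
v = (-35 - (17)*(-3)) / 8 = 2
u = (6 - (-1)*(2) - (-2)*(-3)) / 1 = 2

(2, 2, -3)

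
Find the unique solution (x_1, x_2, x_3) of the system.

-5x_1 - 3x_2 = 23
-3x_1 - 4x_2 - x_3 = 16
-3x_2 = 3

Forward elimination on [A|b]:
R2 <- R2 - (3/5)*R1:  [     0  -11/5     -1   11/5 ]
R3 <- R3 - (15/11)*R2:  [     0      0  15/11      0 ]
Row echelon form:
[ -5     -3      0  |    23 ]
[  0  -11/5     -1  |  11/5 ]
[  0      0  15/11  |     0 ]
Back-substitution:
x_3 = (0) / (15/11) = 0
x_2 = (11/5 - (-1)*(0)) / (-11/5) = -1
x_1 = (23 - (-3)*(-1)) / -5 = -4

(-4, -1, 0)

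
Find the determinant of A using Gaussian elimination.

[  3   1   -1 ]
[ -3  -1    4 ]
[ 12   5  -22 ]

Forward elimination:
R2 <- R2 - (-1)*R1:  [ 0  0  3 ]
R3 <- R3 - (4)*R1:  [   0    1  -18 ]
R2 <-> R3   (pivot in column 2 was zero)
[ 3  1   -1 ]
[ 0  1  -18 ]
[ 0  0    3 ]
Upper-triangular form:
[ 3  1   -1 ]
[ 0  1  -18 ]
[ 0  0    3 ]
det(A) = (-1)^1 * (3) * (1) * (3) = -9  (1 row swap -> sign -1)

det(A) = -9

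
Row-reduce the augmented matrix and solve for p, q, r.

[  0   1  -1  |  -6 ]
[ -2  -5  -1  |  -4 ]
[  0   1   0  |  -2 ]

(5, -2, 4)

Forward elimination on [A|b]:
R1 <-> R2   (pivot in column 1 was zero)
[ -2  -5  -1  -4 ]
[  0   1  -1  -6 ]
[  0   1   0  -2 ]
R3 <- R3 - (1)*R2:  [ 0  0  1  4 ]
Row echelon form:
[ -2  -5  -1  |  -4 ]
[  0   1  -1  |  -6 ]
[  0   0   1  |   4 ]
Back-substitution:
r = (4) / 1 = 4
q = (-6 - (-1)*(4)) / 1 = -2
p = (-4 - (-5)*(-2) - (-1)*(4)) / -2 = 5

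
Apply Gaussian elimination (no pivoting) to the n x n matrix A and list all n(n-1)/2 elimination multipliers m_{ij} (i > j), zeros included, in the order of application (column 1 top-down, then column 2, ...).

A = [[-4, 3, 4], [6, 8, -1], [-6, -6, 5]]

Forward elimination:
R2 <- R2 - (-3/2)*R1:  [    0  25/2     5 ]
R3 <- R3 - (3/2)*R1:  [     0  -21/2     -1 ]
R3 <- R3 - (-21/25)*R2:  [    0     0  16/5 ]
Multipliers (in order of application): m_{21} = -3/2, m_{31} = 3/2, m_{32} = -21/25

multipliers: -3/2, 3/2, -21/25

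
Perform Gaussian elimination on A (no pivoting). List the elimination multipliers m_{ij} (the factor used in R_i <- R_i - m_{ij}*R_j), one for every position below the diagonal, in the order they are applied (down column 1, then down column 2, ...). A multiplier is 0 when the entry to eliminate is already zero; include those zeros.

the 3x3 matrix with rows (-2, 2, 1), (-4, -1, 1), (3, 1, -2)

Forward elimination:
R2 <- R2 - (2)*R1:  [  0  -5  -1 ]
R3 <- R3 - (-3/2)*R1:  [    0     4  -1/2 ]
R3 <- R3 - (-4/5)*R2:  [      0       0  -13/10 ]
Multipliers (in order of application): m_{21} = 2, m_{31} = -3/2, m_{32} = -4/5

multipliers: 2, -3/2, -4/5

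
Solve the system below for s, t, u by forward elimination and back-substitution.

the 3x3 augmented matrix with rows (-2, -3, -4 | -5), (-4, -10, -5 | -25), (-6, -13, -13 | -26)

Forward elimination on [A|b]:
R2 <- R2 - (2)*R1:  [   0   -4    3  -15 ]
R3 <- R3 - (3)*R1:  [   0   -4   -1  -11 ]
R3 <- R3 - (1)*R2:  [  0   0  -4   4 ]
Row echelon form:
[ -2  -3  -4  |   -5 ]
[  0  -4   3  |  -15 ]
[  0   0  -4  |    4 ]
Back-substitution:
u = (4) / -4 = -1
t = (-15 - (3)*(-1)) / -4 = 3
s = (-5 - (-3)*(3) - (-4)*(-1)) / -2 = 0

(0, 3, -1)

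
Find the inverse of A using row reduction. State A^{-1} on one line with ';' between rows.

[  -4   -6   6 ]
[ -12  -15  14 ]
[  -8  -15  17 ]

Gauss-Jordan on [A | I]:
R1 <- (1/-4)*R1:  [    1   3/2  -3/2  |  -1/4     0     0 ]
R2 <- R2 - (-12)*R1:  [  0   3  -4  |  -3   1   0 ]
R3 <- R3 - (-8)*R1:  [  0  -3   5  |  -2   0   1 ]
R2 <- (1/3)*R2:  [    0     1  -4/3  |    -1   1/3     0 ]
R1 <- R1 - (3/2)*R2:  [    1     0   1/2  |   5/4  -1/2     0 ]
R3 <- R3 - (-3)*R2:  [  0   0   1  |  -5   1   1 ]
R1 <- R1 - (1/2)*R3:  [    1     0     0  |  15/4    -1  -1/2 ]
R2 <- R2 - (-4/3)*R3:  [     0      1      0  |  -23/3    5/3    4/3 ]
Right block of [I | A^{-1}] is the inverse:
[  15/4   -1  -1/2 ]
[ -23/3  5/3   4/3 ]
[    -5    1     1 ]

inverse = [15/4 -1 -1/2; -23/3 5/3 4/3; -5 1 1]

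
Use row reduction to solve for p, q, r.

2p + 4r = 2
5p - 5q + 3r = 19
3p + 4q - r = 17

Forward elimination on [A|b]:
R2 <- R2 - (5/2)*R1:  [  0  -5  -7  14 ]
R3 <- R3 - (3/2)*R1:  [  0   4  -7  14 ]
R3 <- R3 - (-4/5)*R2:  [     0      0  -63/5  126/5 ]
Row echelon form:
[ 2   0      4  |      2 ]
[ 0  -5     -7  |     14 ]
[ 0   0  -63/5  |  126/5 ]
Back-substitution:
r = (126/5) / (-63/5) = -2
q = (14 - (-7)*(-2)) / -5 = 0
p = (2 - (4)*(-2)) / 2 = 5

(5, 0, -2)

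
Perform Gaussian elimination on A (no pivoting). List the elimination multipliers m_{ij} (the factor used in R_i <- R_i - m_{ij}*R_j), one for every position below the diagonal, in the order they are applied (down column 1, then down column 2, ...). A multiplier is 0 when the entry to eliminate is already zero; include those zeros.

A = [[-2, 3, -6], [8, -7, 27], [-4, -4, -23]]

Forward elimination:
R2 <- R2 - (-4)*R1:  [ 0  5  3 ]
R3 <- R3 - (2)*R1:  [   0  -10  -11 ]
R3 <- R3 - (-2)*R2:  [  0   0  -5 ]
Multipliers (in order of application): m_{21} = -4, m_{31} = 2, m_{32} = -2

multipliers: -4, 2, -2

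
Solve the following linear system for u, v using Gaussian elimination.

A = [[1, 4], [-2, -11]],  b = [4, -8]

Forward elimination on [A|b]:
R2 <- R2 - (-2)*R1:  [  0  -3   0 ]
Row echelon form:
[ 1   4  |  4 ]
[ 0  -3  |  0 ]
Back-substitution:
v = (0) / -3 = 0
u = (4 - (4)*(0)) / 1 = 4

(4, 0)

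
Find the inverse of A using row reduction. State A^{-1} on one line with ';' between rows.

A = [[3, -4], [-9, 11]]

inverse = [-11/3 -4/3; -3 -1]

Gauss-Jordan on [A | I]:
R1 <- (1/3)*R1:  [    1  -4/3  |   1/3     0 ]
R2 <- R2 - (-9)*R1:  [  0  -1  |   3   1 ]
R2 <- (1/-1)*R2:  [  0   1  |  -3  -1 ]
R1 <- R1 - (-4/3)*R2:  [     1      0  |  -11/3   -4/3 ]
Right block of [I | A^{-1}] is the inverse:
[ -11/3  -4/3 ]
[    -3    -1 ]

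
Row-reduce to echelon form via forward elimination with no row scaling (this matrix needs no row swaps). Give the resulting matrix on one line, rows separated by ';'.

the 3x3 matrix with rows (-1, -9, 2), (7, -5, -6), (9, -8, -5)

Forward elimination:
R2 <- R2 - (-7)*R1:  [   0  -68    8 ]
R3 <- R3 - (-9)*R1:  [   0  -89   13 ]
R3 <- R3 - (89/68)*R2:  [     0      0  43/17 ]
Row echelon form:
[ -1   -9      2 ]
[  0  -68      8 ]
[  0    0  43/17 ]

REF = [-1 -9 2; 0 -68 8; 0 0 43/17]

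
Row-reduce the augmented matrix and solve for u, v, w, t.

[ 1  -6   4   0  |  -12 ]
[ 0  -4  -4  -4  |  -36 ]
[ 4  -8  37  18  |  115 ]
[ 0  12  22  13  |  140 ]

Forward elimination on [A|b]:
R3 <- R3 - (4)*R1:  [   0   16   21   18  163 ]
R3 <- R3 - (-4)*R2:  [  0   0   5   2  19 ]
R4 <- R4 - (-3)*R2:  [  0   0  10   1  32 ]
R4 <- R4 - (2)*R3:  [  0   0   0  -3  -6 ]
Row echelon form:
[ 1  -6   4   0  |  -12 ]
[ 0  -4  -4  -4  |  -36 ]
[ 0   0   5   2  |   19 ]
[ 0   0   0  -3  |   -6 ]
Back-substitution:
t = (-6) / -3 = 2
w = (19 - (2)*(2)) / 5 = 3
v = (-36 - (-4)*(3) - (-4)*(2)) / -4 = 4
u = (-12 - (-6)*(4) - (4)*(3)) / 1 = 0

(0, 4, 3, 2)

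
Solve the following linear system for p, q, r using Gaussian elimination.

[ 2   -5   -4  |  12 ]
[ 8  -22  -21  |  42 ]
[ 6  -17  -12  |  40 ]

Forward elimination on [A|b]:
R2 <- R2 - (4)*R1:  [  0  -2  -5  -6 ]
R3 <- R3 - (3)*R1:  [  0  -2   0   4 ]
R3 <- R3 - (1)*R2:  [  0   0   5  10 ]
Row echelon form:
[ 2  -5  -4  |  12 ]
[ 0  -2  -5  |  -6 ]
[ 0   0   5  |  10 ]
Back-substitution:
r = (10) / 5 = 2
q = (-6 - (-5)*(2)) / -2 = -2
p = (12 - (-5)*(-2) - (-4)*(2)) / 2 = 5

(5, -2, 2)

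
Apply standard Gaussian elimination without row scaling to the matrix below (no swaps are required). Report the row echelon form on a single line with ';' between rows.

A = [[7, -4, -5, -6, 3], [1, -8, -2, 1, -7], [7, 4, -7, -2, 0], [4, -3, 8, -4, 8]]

REF = [7 -4 -5 -6 3; 0 -52/7 -9/7 13/7 -52/7; 0 0 -44/13 6 -11; 0 0 0 1647/88 -459/16]

Forward elimination:
R2 <- R2 - (1/7)*R1:  [     0  -52/7   -9/7   13/7  -52/7 ]
R3 <- R3 - (1)*R1:  [  0   8  -2   4  -3 ]
R4 <- R4 - (4/7)*R1:  [    0  -5/7  76/7  -4/7  44/7 ]
R3 <- R3 - (-14/13)*R2:  [      0       0  -44/13       6     -11 ]
R4 <- R4 - (5/52)*R2:  [      0       0  571/52    -3/4       7 ]
R4 <- R4 - (-571/176)*R3:  [       0        0        0  1647/88  -459/16 ]
Row echelon form:
[ 7     -4      -5       -6        3 ]
[ 0  -52/7    -9/7     13/7    -52/7 ]
[ 0      0  -44/13        6      -11 ]
[ 0      0       0  1647/88  -459/16 ]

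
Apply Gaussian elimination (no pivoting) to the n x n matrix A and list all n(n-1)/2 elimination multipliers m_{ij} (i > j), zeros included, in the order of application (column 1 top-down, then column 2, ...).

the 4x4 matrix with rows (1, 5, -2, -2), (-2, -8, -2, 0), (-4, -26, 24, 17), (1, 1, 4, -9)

Forward elimination:
R2 <- R2 - (-2)*R1:  [  0   2  -6  -4 ]
R3 <- R3 - (-4)*R1:  [  0  -6  16   9 ]
R4 <- R4 - (1)*R1:  [  0  -4   6  -7 ]
R3 <- R3 - (-3)*R2:  [  0   0  -2  -3 ]
R4 <- R4 - (-2)*R2:  [   0    0   -6  -15 ]
R4 <- R4 - (3)*R3:  [  0   0   0  -6 ]
Multipliers (in order of application): m_{21} = -2, m_{31} = -4, m_{41} = 1, m_{32} = -3, m_{42} = -2, m_{43} = 3

multipliers: -2, -4, 1, -3, -2, 3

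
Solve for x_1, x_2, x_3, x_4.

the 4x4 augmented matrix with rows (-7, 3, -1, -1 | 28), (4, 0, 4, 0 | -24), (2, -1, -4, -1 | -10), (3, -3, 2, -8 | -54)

(-5, -1, -1, 5)

Forward elimination on [A|b]:
R2 <- R2 - (-4/7)*R1:  [    0  12/7  24/7  -4/7    -8 ]
R3 <- R3 - (-2/7)*R1:  [     0   -1/7  -30/7   -9/7     -2 ]
R4 <- R4 - (-3/7)*R1:  [     0  -12/7   11/7  -59/7    -42 ]
R3 <- R3 - (-1/12)*R2:  [    0     0    -4  -4/3  -8/3 ]
R4 <- R4 - (-1)*R2:  [   0    0    5   -9  -50 ]
R4 <- R4 - (-5/4)*R3:  [      0       0       0   -32/3  -160/3 ]
Row echelon form:
[ -7     3    -1     -1  |      28 ]
[  0  12/7  24/7   -4/7  |      -8 ]
[  0     0    -4   -4/3  |    -8/3 ]
[  0     0     0  -32/3  |  -160/3 ]
Back-substitution:
x_4 = (-160/3) / (-32/3) = 5
x_3 = (-8/3 - (-4/3)*(5)) / -4 = -1
x_2 = (-8 - (24/7)*(-1) - (-4/7)*(5)) / (12/7) = -1
x_1 = (28 - (3)*(-1) - (-1)*(-1) - (-1)*(5)) / -7 = -5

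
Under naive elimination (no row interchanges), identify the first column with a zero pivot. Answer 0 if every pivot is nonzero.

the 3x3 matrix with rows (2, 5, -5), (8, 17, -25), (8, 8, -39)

first zero-pivot column = 0

Naive forward elimination:
R2 <- R2 - (4)*R1:  [  0  -3  -5 ]
R3 <- R3 - (4)*R1:  [   0  -12  -19 ]
R3 <- R3 - (4)*R2:  [ 0  0  1 ]
All pivots nonzero; naive elimination completes without hitting a zero pivot.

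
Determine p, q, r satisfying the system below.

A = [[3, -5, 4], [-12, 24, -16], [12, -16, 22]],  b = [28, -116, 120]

Forward elimination on [A|b]:
R2 <- R2 - (-4)*R1:  [  0   4   0  -4 ]
R3 <- R3 - (4)*R1:  [ 0  4  6  8 ]
R3 <- R3 - (1)*R2:  [  0   0   6  12 ]
Row echelon form:
[ 3  -5  4  |  28 ]
[ 0   4  0  |  -4 ]
[ 0   0  6  |  12 ]
Back-substitution:
r = (12) / 6 = 2
q = (-4) / 4 = -1
p = (28 - (-5)*(-1) - (4)*(2)) / 3 = 5

(5, -1, 2)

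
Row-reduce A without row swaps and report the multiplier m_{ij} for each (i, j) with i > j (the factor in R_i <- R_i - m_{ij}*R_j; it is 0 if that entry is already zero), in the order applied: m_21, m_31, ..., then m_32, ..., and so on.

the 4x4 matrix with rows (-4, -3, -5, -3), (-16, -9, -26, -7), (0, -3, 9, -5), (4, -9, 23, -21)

Forward elimination:
R2 <- R2 - (4)*R1:  [  0   3  -6   5 ]
R3: entry in column 1 is already 0 -> m_{31} = 0 (no row operation needed)
R4 <- R4 - (-1)*R1:  [   0  -12   18  -24 ]
R3 <- R3 - (-1)*R2:  [ 0  0  3  0 ]
R4 <- R4 - (-4)*R2:  [  0   0  -6  -4 ]
R4 <- R4 - (-2)*R3:  [  0   0   0  -4 ]
Multipliers (in order of application): m_{21} = 4, m_{31} = 0, m_{41} = -1, m_{32} = -1, m_{42} = -4, m_{43} = -2

multipliers: 4, 0, -1, -1, -4, -2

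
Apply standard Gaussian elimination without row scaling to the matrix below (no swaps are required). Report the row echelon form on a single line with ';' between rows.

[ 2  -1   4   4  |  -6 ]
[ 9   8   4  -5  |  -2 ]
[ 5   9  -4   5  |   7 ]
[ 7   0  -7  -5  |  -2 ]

REF = [2 -1 4 4 -6; 0 25/2 -14 -23 25; 0 0 -28/25 404/25 -1; 0 0 0 -259 109/4]

Forward elimination:
R2 <- R2 - (9/2)*R1:  [    0  25/2   -14   -23    25 ]
R3 <- R3 - (5/2)*R1:  [    0  23/2   -14    -5    22 ]
R4 <- R4 - (7/2)*R1:  [   0  7/2  -21  -19   19 ]
R3 <- R3 - (23/25)*R2:  [      0       0  -28/25  404/25      -1 ]
R4 <- R4 - (7/25)*R2:  [       0        0  -427/25  -314/25       12 ]
R4 <- R4 - (61/4)*R3:  [     0      0      0   -259  109/4 ]
Row echelon form:
[ 2    -1       4       4  |     -6 ]
[ 0  25/2     -14     -23  |     25 ]
[ 0     0  -28/25  404/25  |     -1 ]
[ 0     0       0    -259  |  109/4 ]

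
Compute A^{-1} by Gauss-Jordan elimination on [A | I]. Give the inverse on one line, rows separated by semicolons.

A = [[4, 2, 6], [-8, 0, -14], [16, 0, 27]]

inverse = [0 27/8 7/4; 1/2 -3/4 -1/2; 0 -2 -1]

Gauss-Jordan on [A | I]:
R1 <- (1/4)*R1:  [   1  1/2  3/2  |  1/4    0    0 ]
R2 <- R2 - (-8)*R1:  [  0   4  -2  |   2   1   0 ]
R3 <- R3 - (16)*R1:  [  0  -8   3  |  -4   0   1 ]
R2 <- (1/4)*R2:  [    0     1  -1/2  |   1/2   1/4     0 ]
R1 <- R1 - (1/2)*R2:  [    1     0   7/4  |     0  -1/8     0 ]
R3 <- R3 - (-8)*R2:  [  0   0  -1  |   0   2   1 ]
R3 <- (1/-1)*R3:  [  0   0   1  |   0  -2  -1 ]
R1 <- R1 - (7/4)*R3:  [    1     0     0  |     0  27/8   7/4 ]
R2 <- R2 - (-1/2)*R3:  [    0     1     0  |   1/2  -3/4  -1/2 ]
Right block of [I | A^{-1}] is the inverse:
[   0  27/8   7/4 ]
[ 1/2  -3/4  -1/2 ]
[   0    -2    -1 ]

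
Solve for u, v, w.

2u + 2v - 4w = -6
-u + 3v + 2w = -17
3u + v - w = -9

Forward elimination on [A|b]:
R2 <- R2 - (-1/2)*R1:  [   0    4    0  -20 ]
R3 <- R3 - (3/2)*R1:  [  0  -2   5   0 ]
R3 <- R3 - (-1/2)*R2:  [   0    0    5  -10 ]
Row echelon form:
[ 2  2  -4  |   -6 ]
[ 0  4   0  |  -20 ]
[ 0  0   5  |  -10 ]
Back-substitution:
w = (-10) / 5 = -2
v = (-20) / 4 = -5
u = (-6 - (2)*(-5) - (-4)*(-2)) / 2 = -2

(-2, -5, -2)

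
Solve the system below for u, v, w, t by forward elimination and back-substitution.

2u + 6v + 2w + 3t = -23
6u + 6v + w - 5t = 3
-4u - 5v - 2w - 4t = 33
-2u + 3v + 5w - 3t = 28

(-3, -1, 2, -5)

Forward elimination on [A|b]:
R2 <- R2 - (3)*R1:  [   0  -12   -5  -14   72 ]
R3 <- R3 - (-2)*R1:  [   0    7    2    2  -13 ]
R4 <- R4 - (-1)*R1:  [ 0  9  7  0  5 ]
R3 <- R3 - (-7/12)*R2:  [      0       0  -11/12   -37/6      29 ]
R4 <- R4 - (-3/4)*R2:  [     0      0   13/4  -21/2     59 ]
R4 <- R4 - (-39/11)*R3:  [       0        0        0  -356/11  1780/11 ]
Row echelon form:
[ 2    6       2        3  |      -23 ]
[ 0  -12      -5      -14  |       72 ]
[ 0    0  -11/12    -37/6  |       29 ]
[ 0    0       0  -356/11  |  1780/11 ]
Back-substitution:
t = (1780/11) / (-356/11) = -5
w = (29 - (-37/6)*(-5)) / (-11/12) = 2
v = (72 - (-5)*(2) - (-14)*(-5)) / -12 = -1
u = (-23 - (6)*(-1) - (2)*(2) - (3)*(-5)) / 2 = -3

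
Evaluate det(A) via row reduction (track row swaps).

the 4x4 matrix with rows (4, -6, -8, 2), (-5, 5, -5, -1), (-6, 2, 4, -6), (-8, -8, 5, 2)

Forward elimination:
R2 <- R2 - (-5/4)*R1:  [    0  -5/2   -15   3/2 ]
R3 <- R3 - (-3/2)*R1:  [  0  -7  -8  -3 ]
R4 <- R4 - (-2)*R1:  [   0  -20  -11    6 ]
R3 <- R3 - (14/5)*R2:  [     0      0     34  -36/5 ]
R4 <- R4 - (8)*R2:  [   0    0  109   -6 ]
R4 <- R4 - (109/34)*R3:  [       0        0        0  1452/85 ]
Upper-triangular form:
[ 4    -6   -8        2 ]
[ 0  -5/2  -15      3/2 ]
[ 0     0   34    -36/5 ]
[ 0     0    0  1452/85 ]
det(A) = (-1)^0 * (4) * (-5/2) * (34) * (1452/85) = -5808  (0 row swaps -> sign +1)

det(A) = -5808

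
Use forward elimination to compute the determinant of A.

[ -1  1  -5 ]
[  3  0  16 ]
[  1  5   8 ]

det(A) = -3

Forward elimination:
R2 <- R2 - (-3)*R1:  [ 0  3  1 ]
R3 <- R3 - (-1)*R1:  [ 0  6  3 ]
R3 <- R3 - (2)*R2:  [ 0  0  1 ]
Upper-triangular form:
[ -1  1  -5 ]
[  0  3   1 ]
[  0  0   1 ]
det(A) = (-1)^0 * (-1) * (3) * (1) = -3  (0 row swaps -> sign +1)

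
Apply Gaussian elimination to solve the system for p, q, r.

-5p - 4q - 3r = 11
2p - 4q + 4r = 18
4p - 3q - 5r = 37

(3, -5, -2)

Forward elimination on [A|b]:
R2 <- R2 - (-2/5)*R1:  [     0  -28/5   14/5  112/5 ]
R3 <- R3 - (-4/5)*R1:  [     0  -31/5  -37/5  229/5 ]
R3 <- R3 - (31/28)*R2:  [     0      0  -21/2     21 ]
Row echelon form:
[ -5     -4     -3  |     11 ]
[  0  -28/5   14/5  |  112/5 ]
[  0      0  -21/2  |     21 ]
Back-substitution:
r = (21) / (-21/2) = -2
q = (112/5 - (14/5)*(-2)) / (-28/5) = -5
p = (11 - (-4)*(-5) - (-3)*(-2)) / -5 = 3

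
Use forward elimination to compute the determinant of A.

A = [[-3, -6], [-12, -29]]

det(A) = 15

Forward elimination:
R2 <- R2 - (4)*R1:  [  0  -5 ]
Upper-triangular form:
[ -3  -6 ]
[  0  -5 ]
det(A) = (-1)^0 * (-3) * (-5) = 15  (0 row swaps -> sign +1)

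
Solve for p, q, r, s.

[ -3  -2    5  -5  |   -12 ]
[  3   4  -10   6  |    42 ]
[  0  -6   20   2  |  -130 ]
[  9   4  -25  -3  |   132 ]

(-2, 4, -5, -3)

Forward elimination on [A|b]:
R2 <- R2 - (-1)*R1:  [  0   2  -5   1  30 ]
R4 <- R4 - (-3)*R1:  [   0   -2  -10  -18   96 ]
R3 <- R3 - (-3)*R2:  [   0    0    5    5  -40 ]
R4 <- R4 - (-1)*R2:  [   0    0  -15  -17  126 ]
R4 <- R4 - (-3)*R3:  [  0   0   0  -2   6 ]
Row echelon form:
[ -3  -2   5  -5  |  -12 ]
[  0   2  -5   1  |   30 ]
[  0   0   5   5  |  -40 ]
[  0   0   0  -2  |    6 ]
Back-substitution:
s = (6) / -2 = -3
r = (-40 - (5)*(-3)) / 5 = -5
q = (30 - (-5)*(-5) - (1)*(-3)) / 2 = 4
p = (-12 - (-2)*(4) - (5)*(-5) - (-5)*(-3)) / -3 = -2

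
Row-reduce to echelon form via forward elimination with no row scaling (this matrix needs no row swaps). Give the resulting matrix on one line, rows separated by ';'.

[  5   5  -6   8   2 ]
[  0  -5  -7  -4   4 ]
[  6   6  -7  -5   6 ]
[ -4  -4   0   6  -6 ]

REF = [5 5 -6 8 2; 0 -5 -7 -4 4; 0 0 1/5 -73/5 18/5; 0 0 0 -338 82]

Forward elimination:
R3 <- R3 - (6/5)*R1:  [     0      0    1/5  -73/5   18/5 ]
R4 <- R4 - (-4/5)*R1:  [     0      0  -24/5   62/5  -22/5 ]
R4 <- R4 - (-24)*R3:  [    0     0     0  -338    82 ]
Row echelon form:
[ 5   5   -6      8     2 ]
[ 0  -5   -7     -4     4 ]
[ 0   0  1/5  -73/5  18/5 ]
[ 0   0    0   -338    82 ]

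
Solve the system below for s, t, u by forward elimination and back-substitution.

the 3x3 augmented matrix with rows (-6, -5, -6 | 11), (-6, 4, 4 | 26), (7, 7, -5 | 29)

(-3, 5, -3)

Forward elimination on [A|b]:
R2 <- R2 - (1)*R1:  [  0   9  10  15 ]
R3 <- R3 - (-7/6)*R1:  [     0    7/6    -12  251/6 ]
R3 <- R3 - (7/54)*R2:  [       0        0  -359/27    359/9 ]
Row echelon form:
[ -6  -5       -6  |     11 ]
[  0   9       10  |     15 ]
[  0   0  -359/27  |  359/9 ]
Back-substitution:
u = (359/9) / (-359/27) = -3
t = (15 - (10)*(-3)) / 9 = 5
s = (11 - (-5)*(5) - (-6)*(-3)) / -6 = -3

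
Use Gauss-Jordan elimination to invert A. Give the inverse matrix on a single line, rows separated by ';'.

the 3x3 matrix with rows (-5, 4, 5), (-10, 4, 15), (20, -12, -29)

Gauss-Jordan on [A | I]:
R1 <- (1/-5)*R1:  [    1  -4/5    -1  |  -1/5     0     0 ]
R2 <- R2 - (-10)*R1:  [  0  -4   5  |  -2   1   0 ]
R3 <- R3 - (20)*R1:  [  0   4  -9  |   4   0   1 ]
R2 <- (1/-4)*R2:  [    0     1  -5/4  |   1/2  -1/4     0 ]
R1 <- R1 - (-4/5)*R2:  [    1     0    -2  |   1/5  -1/5     0 ]
R3 <- R3 - (4)*R2:  [  0   0  -4  |   2   1   1 ]
R3 <- (1/-4)*R3:  [    0     0     1  |  -1/2  -1/4  -1/4 ]
R1 <- R1 - (-2)*R3:  [     1      0      0  |   -4/5  -7/10   -1/2 ]
R2 <- R2 - (-5/4)*R3:  [     0      1      0  |   -1/8  -9/16  -5/16 ]
Right block of [I | A^{-1}] is the inverse:
[ -4/5  -7/10   -1/2 ]
[ -1/8  -9/16  -5/16 ]
[ -1/2   -1/4   -1/4 ]

inverse = [-4/5 -7/10 -1/2; -1/8 -9/16 -5/16; -1/2 -1/4 -1/4]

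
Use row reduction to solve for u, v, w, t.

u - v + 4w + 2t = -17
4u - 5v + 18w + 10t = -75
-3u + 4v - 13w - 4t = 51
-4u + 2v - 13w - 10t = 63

Forward elimination on [A|b]:
R2 <- R2 - (4)*R1:  [  0  -1   2   2  -7 ]
R3 <- R3 - (-3)*R1:  [  0   1  -1   2   0 ]
R4 <- R4 - (-4)*R1:  [  0  -2   3  -2  -5 ]
R3 <- R3 - (-1)*R2:  [  0   0   1   4  -7 ]
R4 <- R4 - (2)*R2:  [  0   0  -1  -6   9 ]
R4 <- R4 - (-1)*R3:  [  0   0   0  -2   2 ]
Row echelon form:
[ 1  -1  4   2  |  -17 ]
[ 0  -1  2   2  |   -7 ]
[ 0   0  1   4  |   -7 ]
[ 0   0  0  -2  |    2 ]
Back-substitution:
t = (2) / -2 = -1
w = (-7 - (4)*(-1)) / 1 = -3
v = (-7 - (2)*(-3) - (2)*(-1)) / -1 = -1
u = (-17 - (-1)*(-1) - (4)*(-3) - (2)*(-1)) / 1 = -4

(-4, -1, -3, -1)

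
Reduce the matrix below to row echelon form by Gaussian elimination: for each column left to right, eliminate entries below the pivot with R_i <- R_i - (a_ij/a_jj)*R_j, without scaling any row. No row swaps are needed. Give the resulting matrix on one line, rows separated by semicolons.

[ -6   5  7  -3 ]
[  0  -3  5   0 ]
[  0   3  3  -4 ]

Forward elimination:
R3 <- R3 - (-1)*R2:  [  0   0   8  -4 ]
Row echelon form:
[ -6   5  7  -3 ]
[  0  -3  5   0 ]
[  0   0  8  -4 ]

REF = [-6 5 7 -3; 0 -3 5 0; 0 0 8 -4]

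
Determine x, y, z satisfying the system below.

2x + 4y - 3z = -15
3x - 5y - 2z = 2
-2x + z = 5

(-2, -2, 1)

Forward elimination on [A|b]:
R2 <- R2 - (3/2)*R1:  [    0   -11   5/2  49/2 ]
R3 <- R3 - (-1)*R1:  [   0    4   -2  -10 ]
R3 <- R3 - (-4/11)*R2:  [      0       0  -12/11  -12/11 ]
Row echelon form:
[ 2    4      -3  |     -15 ]
[ 0  -11     5/2  |    49/2 ]
[ 0    0  -12/11  |  -12/11 ]
Back-substitution:
z = (-12/11) / (-12/11) = 1
y = (49/2 - (5/2)*(1)) / -11 = -2
x = (-15 - (4)*(-2) - (-3)*(1)) / 2 = -2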